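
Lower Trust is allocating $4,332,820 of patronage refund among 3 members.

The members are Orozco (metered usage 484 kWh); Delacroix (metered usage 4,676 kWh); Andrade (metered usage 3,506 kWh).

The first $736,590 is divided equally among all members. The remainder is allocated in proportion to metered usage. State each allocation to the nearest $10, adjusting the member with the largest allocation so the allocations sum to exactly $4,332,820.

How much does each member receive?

$736,590 shared equally gives $245,530 per member.
Remainder $3,596,230 by metered usage (total 8,666): Orozco 200,851.06 → $200,850; Delacroix 1,940,453.67 → $1,940,450; Andrade 1,454,925.27 → $1,454,930.
Totals: Orozco $245,530 + $200,850 = $446,380; Delacroix $245,530 + $1,940,450 = $2,185,980; Andrade $245,530 + $1,454,930 = $1,700,460.

Orozco: $446,380; Delacroix: $2,185,980; Andrade: $1,700,460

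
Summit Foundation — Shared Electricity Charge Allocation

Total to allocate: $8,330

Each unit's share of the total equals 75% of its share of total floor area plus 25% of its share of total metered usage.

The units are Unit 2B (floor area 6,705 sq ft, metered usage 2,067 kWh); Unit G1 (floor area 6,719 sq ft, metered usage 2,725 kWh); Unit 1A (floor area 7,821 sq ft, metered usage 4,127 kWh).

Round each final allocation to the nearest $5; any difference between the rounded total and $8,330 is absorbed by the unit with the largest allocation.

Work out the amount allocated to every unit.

Totals — floor area 21,245, metered usage 8,919.
Combined weights (75% floor area + 25% metered usage): Unit 2B 0.2946; Unit G1 0.3136; Unit 1A 0.3918.
Raw shares: Unit 2B 2,454.36; Unit G1 2,612.11; Unit 1A 3,263.53.
After rounding ($5): Unit 2B $2,455; Unit G1 $2,610; Unit 1A $3,265. Sum = $8,330.
Sum already equals the total — no adjustment.

Unit 2B: $2,455 | Unit G1: $2,610 | Unit 1A: $3,265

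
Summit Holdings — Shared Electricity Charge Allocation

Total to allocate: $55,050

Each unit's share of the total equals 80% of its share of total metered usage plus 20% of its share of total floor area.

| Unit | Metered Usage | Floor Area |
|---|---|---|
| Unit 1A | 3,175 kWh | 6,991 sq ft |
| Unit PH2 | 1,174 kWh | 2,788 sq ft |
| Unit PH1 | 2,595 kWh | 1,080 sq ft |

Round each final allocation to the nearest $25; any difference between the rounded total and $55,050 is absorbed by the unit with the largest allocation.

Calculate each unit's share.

Unit 1A: $27,225 | Unit PH2: $10,275 | Unit PH1: $17,550

Totals — metered usage 6,944, floor area 10,859.
Composite weights (80% metered usage + 20% floor area): Unit 1A 0.4945; Unit PH2 0.1866; Unit PH1 0.3189.
Proportional shares: Unit 1A 27,224.59; Unit PH2 10,272.47; Unit PH1 17,552.94.
Rounded to nearest $25: Unit 1A $27,225; Unit PH2 $10,275; Unit PH1 $17,550. Sum = $55,050.
No rounding difference to absorb.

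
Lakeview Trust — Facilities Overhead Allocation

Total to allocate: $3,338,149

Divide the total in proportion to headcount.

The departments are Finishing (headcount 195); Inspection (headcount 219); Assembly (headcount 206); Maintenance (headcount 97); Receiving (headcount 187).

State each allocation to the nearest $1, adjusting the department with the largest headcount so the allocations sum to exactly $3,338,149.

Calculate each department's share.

Finishing: $720,065 | Inspection: $808,690 | Assembly: $760,684 | Maintenance: $358,186 | Receiving: $690,524

Combined headcount = 904.
Raw shares: Finishing 195/904 × $3,338,149 = 720,065.33; Inspection 219/904 × $3,338,149 = 808,688.75; Assembly 206/904 × $3,338,149 = 760,684.40; Maintenance 97/904 × $3,338,149 = 358,186.34; Receiving 187/904 × $3,338,149 = 690,524.18.
Rounded to nearest $1: Finishing $720,065; Inspection $808,689; Assembly $760,684; Maintenance $358,186; Receiving $690,524. Sum = $3,338,148.
Difference $3,338,149 − $3,338,148 = +$1 applied to largest headcount (Inspection): Inspection becomes $808,690.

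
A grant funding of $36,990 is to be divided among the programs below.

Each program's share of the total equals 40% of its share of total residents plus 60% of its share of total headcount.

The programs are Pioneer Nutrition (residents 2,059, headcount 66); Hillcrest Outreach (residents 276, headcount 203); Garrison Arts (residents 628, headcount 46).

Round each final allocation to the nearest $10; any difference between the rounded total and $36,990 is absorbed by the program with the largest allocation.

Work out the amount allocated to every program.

Pioneer Nutrition: $14,930 · Hillcrest Outreach: $15,680 · Garrison Arts: $6,380

Totals — residents 2,963, headcount 315.
Combined weights (40% residents + 60% headcount): Pioneer Nutrition 0.4037; Hillcrest Outreach 0.4239; Garrison Arts 0.1724.
Unrounded shares: Pioneer Nutrition 14,931.97; Hillcrest Outreach 15,681.03; Garrison Arts 6,377.00.
After rounding ($10): Pioneer Nutrition $14,930; Hillcrest Outreach $15,680; Garrison Arts $6,380. Sum = $36,990.
Sum already equals the total — no adjustment.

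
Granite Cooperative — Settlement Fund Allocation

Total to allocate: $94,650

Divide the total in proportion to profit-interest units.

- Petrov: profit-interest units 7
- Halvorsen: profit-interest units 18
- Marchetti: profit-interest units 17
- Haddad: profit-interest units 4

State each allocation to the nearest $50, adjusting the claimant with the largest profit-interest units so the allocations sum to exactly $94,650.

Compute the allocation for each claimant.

Sum of profit-interest units: 46.
Raw shares: Petrov 7/46 × $94,650 = 14,403.26; Halvorsen 18/46 × $94,650 = 37,036.96; Marchetti 17/46 × $94,650 = 34,979.35; Haddad 4/46 × $94,650 = 8,230.43.
After rounding ($50): Petrov $14,400; Halvorsen $37,050; Marchetti $35,000; Haddad $8,250. Sum = $94,700.
Difference $94,650 − $94,700 = −$50 applied to largest profit-interest units (Halvorsen): Halvorsen becomes $37,000.

Petrov: $14,400; Halvorsen: $37,000; Marchetti: $35,000; Haddad: $8,250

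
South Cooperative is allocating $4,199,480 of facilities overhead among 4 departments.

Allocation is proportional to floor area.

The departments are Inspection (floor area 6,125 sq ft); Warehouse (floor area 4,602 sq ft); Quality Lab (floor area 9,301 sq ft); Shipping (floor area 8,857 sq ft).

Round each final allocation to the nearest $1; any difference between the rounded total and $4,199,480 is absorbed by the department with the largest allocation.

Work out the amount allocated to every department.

Floor area total: 28,885.
Proportional shares: Inspection 6,125/28,885 × $4,199,480 = 890,490.39; Warehouse 4,602/28,885 × $4,199,480 = 669,067.23; Quality Lab 9,301/28,885 × $4,199,480 = 1,352,236.92; Shipping 8,857/28,885 × $4,199,480 = 1,287,685.45.
Rounded to nearest $1: Inspection $890,490; Warehouse $669,067; Quality Lab $1,352,237; Shipping $1,287,685. Sum = $4,199,479.
Difference $4,199,480 − $4,199,479 = +$1 applied to largest allocation (Quality Lab): Quality Lab becomes $1,352,238.

Inspection: $890,490; Warehouse: $669,067; Quality Lab: $1,352,238; Shipping: $1,287,685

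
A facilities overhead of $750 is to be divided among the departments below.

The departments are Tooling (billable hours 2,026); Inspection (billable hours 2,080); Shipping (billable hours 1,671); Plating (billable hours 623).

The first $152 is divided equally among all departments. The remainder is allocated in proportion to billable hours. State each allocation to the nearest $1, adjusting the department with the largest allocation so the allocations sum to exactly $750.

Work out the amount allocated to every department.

$152 shared equally gives $38 per department.
Remainder $598 by billable hours (total 6,400): Tooling 189.30 → $189; Inspection 194.35 → $194; Shipping 156.13 → $156; Plating 58.21 → $58.
Rounding difference +$1 on remainder applied to Inspection.
Totals: Tooling $38 + $189 = $227; Inspection $38 + $195 = $233; Shipping $38 + $156 = $194; Plating $38 + $58 = $96.

Tooling: $227; Inspection: $233; Shipping: $194; Plating: $96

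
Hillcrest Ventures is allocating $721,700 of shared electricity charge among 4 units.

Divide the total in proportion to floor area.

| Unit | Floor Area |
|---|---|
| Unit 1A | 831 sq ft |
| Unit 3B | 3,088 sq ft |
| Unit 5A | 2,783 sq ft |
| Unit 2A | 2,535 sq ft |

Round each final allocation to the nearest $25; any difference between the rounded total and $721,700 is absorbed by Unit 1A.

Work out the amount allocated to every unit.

Floor area total: 9,237.
Unrounded shares: Unit 1A 831/9,237 × $721,700 = 64,927.22; Unit 3B 3,088/9,237 × $721,700 = 241,269.85; Unit 5A 2,783/9,237 × $721,700 = 217,439.76; Unit 2A 2,535/9,237 × $721,700 = 198,063.17.
Rounded to nearest $25: Unit 1A $64,925; Unit 3B $241,275; Unit 5A $217,450; Unit 2A $198,075. Sum = $721,725.
Difference $721,700 − $721,725 = −$25 applied to Unit 1A: Unit 1A becomes $64,900.

Unit 1A: $64,900 · Unit 3B: $241,275 · Unit 5A: $217,450 · Unit 2A: $198,075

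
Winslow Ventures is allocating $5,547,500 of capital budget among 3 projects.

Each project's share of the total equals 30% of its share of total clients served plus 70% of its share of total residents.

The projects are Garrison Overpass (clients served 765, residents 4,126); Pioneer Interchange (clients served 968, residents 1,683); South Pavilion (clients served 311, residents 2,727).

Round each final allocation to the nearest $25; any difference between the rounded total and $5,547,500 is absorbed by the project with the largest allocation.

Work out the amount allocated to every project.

Garrison Overpass: $2,499,900 · Pioneer Interchange: $1,553,800 · South Pavilion: $1,493,800

Clients served total 2,044; residents total 8,536.
Combined weights (30% clients served + 70% residents): Garrison Overpass 0.4506; Pioneer Interchange 0.2801; South Pavilion 0.2693.
Pro-rata amounts: Garrison Overpass 2,499,897.91; Pioneer Interchange 1,553,798.32; South Pavilion 1,493,803.77.
Rounded to nearest $25: Garrison Overpass $2,499,900; Pioneer Interchange $1,553,800; South Pavilion $1,493,800. Sum = $5,547,500.
No rounding difference to absorb.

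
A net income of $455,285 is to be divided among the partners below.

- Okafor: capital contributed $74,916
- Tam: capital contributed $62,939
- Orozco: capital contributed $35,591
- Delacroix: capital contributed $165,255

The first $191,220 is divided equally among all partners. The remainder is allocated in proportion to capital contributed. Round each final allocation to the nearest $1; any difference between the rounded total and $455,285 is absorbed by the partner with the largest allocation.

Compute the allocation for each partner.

Okafor: $106,213 | Tam: $96,875 | Orozco: $75,553 | Delacroix: $176,644

Equal tier: $191,220 ÷ 4 = $47,805 apiece.
Remainder $264,065 by capital contributed (total 338,701): Okafor 58,407.54 → $58,408; Tam 49,069.79 → $49,070; Orozco 27,748.18 → $27,748; Delacroix 128,839.48 → $128,839.
Totals: Okafor $47,805 + $58,408 = $106,213; Tam $47,805 + $49,070 = $96,875; Orozco $47,805 + $27,748 = $75,553; Delacroix $47,805 + $128,839 = $176,644.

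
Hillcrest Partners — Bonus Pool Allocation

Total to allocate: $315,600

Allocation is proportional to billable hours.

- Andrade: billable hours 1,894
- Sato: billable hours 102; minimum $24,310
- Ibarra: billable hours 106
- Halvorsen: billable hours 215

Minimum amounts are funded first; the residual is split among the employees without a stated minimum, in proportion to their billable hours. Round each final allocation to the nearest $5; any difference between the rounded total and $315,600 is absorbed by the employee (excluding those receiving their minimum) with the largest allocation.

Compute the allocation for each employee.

Fund the minimums — Sato $24,310. Residual $291,290.
Residual split over remaining billable hours 2,215: Andrade 249,075.96 → $249,075; Ibarra 13,939.84 → $13,940; Halvorsen 28,274.20 → $28,275.

Andrade: $249,075; Sato: $24,310; Ibarra: $13,940; Halvorsen: $28,275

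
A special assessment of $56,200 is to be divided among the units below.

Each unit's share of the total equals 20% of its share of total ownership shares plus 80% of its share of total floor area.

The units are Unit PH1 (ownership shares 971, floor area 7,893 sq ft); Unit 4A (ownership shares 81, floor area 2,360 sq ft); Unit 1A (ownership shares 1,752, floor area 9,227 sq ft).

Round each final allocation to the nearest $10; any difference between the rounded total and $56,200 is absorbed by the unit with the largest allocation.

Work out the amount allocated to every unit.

Unit PH1: $22,110 · Unit 4A: $5,770 · Unit 1A: $28,320

Ownership shares total 2,804; floor area total 19,480.
Combined weights (20% ownership shares + 80% floor area): Unit PH1 0.3934; Unit 4A 0.1027; Unit 1A 0.5039.
Raw shares: Unit PH1 22,109.42; Unit 4A 5,771.59; Unit 1A 28,318.99.
Rounded to nearest $10: Unit PH1 $22,110; Unit 4A $5,770; Unit 1A $28,320. Sum = $56,200.
Rounded total matches; no reconciliation needed.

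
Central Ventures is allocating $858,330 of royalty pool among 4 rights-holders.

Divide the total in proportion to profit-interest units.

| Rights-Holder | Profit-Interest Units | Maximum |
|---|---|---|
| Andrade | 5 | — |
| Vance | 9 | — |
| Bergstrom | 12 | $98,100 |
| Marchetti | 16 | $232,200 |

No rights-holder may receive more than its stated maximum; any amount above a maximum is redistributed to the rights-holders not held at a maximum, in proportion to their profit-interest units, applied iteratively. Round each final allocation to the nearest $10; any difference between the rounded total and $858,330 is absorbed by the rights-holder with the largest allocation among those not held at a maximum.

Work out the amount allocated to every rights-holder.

Sum of profit-interest units: 42.
Proportional shares (ignoring caps): Andrade 102,182.14; Vance 183,927.86; Bergstrom 245,237.14; Marchetti 326,982.86.
Cap binds for Bergstrom ($98,100), Marchetti ($232,200); remaining pool $528,030 reallocated over remaining profit-interest units 14.
Redistributed shares: Andrade 188,582.14 → $188,580; Vance 339,447.86 → $339,450.

Andrade: $188,580 | Vance: $339,450 | Bergstrom: $98,100 | Marchetti: $232,200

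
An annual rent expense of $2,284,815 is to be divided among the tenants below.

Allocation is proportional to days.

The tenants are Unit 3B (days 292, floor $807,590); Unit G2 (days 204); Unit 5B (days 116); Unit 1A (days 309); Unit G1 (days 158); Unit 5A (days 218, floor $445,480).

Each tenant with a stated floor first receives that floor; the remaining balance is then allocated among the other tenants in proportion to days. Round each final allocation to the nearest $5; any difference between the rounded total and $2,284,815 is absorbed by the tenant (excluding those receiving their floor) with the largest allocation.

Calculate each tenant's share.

Guaranteed amounts: Unit 3B $807,590; Unit 5A $445,480. Residual $1,031,745.
Residual split over remaining days 787: Unit G2 267,440.89 → $267,440; Unit 5B 152,074.23 → $152,075; Unit 1A 405,094.29 → $405,095; Unit G1 207,135.59 → $207,135.

Unit 3B: $807,590; Unit G2: $267,440; Unit 5B: $152,075; Unit 1A: $405,095; Unit G1: $207,135; Unit 5A: $445,480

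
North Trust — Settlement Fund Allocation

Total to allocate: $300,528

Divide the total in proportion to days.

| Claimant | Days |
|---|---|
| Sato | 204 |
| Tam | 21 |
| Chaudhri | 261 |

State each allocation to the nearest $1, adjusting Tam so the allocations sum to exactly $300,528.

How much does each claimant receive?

Sato: $126,148 · Tam: $12,985 · Chaudhri: $161,395

Sum of days: 486.
Proportional shares: Sato 204/486 × $300,528 = 126,147.56; Tam 21/486 × $300,528 = 12,985.78; Chaudhri 261/486 × $300,528 = 161,394.67.
At nearest $1: Sato $126,148; Tam $12,986; Chaudhri $161,395. Sum = $300,529.
Difference $300,528 − $300,529 = −$1 applied to Tam: Tam becomes $12,985.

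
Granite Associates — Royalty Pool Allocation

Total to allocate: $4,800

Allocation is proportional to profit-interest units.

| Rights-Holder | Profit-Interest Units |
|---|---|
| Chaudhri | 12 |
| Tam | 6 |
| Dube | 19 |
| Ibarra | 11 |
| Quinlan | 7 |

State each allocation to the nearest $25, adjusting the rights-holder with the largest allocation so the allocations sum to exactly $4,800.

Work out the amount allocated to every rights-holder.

Combined profit-interest units = 55.
Pro-rata amounts: Chaudhri 12/55 × $4,800 = 1,047.27; Tam 6/55 × $4,800 = 523.64; Dube 19/55 × $4,800 = 1,658.18; Ibarra 11/55 × $4,800 = 960.00; Quinlan 7/55 × $4,800 = 610.91.
After rounding ($25): Chaudhri $1,050; Tam $525; Dube $1,650; Ibarra $950; Quinlan $600. Sum = $4,775.
Difference $4,800 − $4,775 = +$25 applied to largest allocation (Dube): Dube becomes $1,675.

Chaudhri: $1,050 | Tam: $525 | Dube: $1,675 | Ibarra: $950 | Quinlan: $600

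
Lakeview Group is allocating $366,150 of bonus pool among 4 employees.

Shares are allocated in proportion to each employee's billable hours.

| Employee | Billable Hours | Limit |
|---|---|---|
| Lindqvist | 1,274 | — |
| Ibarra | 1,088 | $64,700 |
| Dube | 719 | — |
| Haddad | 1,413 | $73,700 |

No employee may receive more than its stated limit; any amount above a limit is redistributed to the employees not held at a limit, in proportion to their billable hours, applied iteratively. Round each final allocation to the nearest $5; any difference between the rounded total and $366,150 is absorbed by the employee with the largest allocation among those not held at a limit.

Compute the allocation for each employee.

Combined billable hours = 4,494.
Proportional shares (ignoring caps): Lindqvist 103,799.53; Ibarra 88,645.13; Dube 58,580.74; Haddad 115,124.60.
Capped: Ibarra ($64,700), Haddad ($73,700); remaining pool $227,750 reallocated over remaining billable hours 1,993.
Remaining shares: Lindqvist 145,586.30 → $145,585; Dube 82,163.70 → $82,165.

Lindqvist: $145,585 · Ibarra: $64,700 · Dube: $82,165 · Haddad: $73,700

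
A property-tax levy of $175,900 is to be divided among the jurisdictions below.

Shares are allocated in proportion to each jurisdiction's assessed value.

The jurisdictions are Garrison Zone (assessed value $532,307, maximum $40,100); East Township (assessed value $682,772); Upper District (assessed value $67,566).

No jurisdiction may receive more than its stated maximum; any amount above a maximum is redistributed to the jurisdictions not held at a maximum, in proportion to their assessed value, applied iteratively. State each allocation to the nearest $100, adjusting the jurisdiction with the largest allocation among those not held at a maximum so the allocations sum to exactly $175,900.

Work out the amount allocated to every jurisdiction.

Garrison Zone: $40,100; East Township: $123,600; Upper District: $12,200

Sum of assessed value: 1,282,645.
Unconstrained shares: Garrison Zone 72,999.78; East Township 93,634.32; Upper District 9,265.90.
Cap binds for Garrison Zone ($40,100); residual $135,800 reallocated over remaining assessed value 750,338.
Remaining shares: East Township 123,571.56 → $123,600; Upper District 12,228.44 → $12,200.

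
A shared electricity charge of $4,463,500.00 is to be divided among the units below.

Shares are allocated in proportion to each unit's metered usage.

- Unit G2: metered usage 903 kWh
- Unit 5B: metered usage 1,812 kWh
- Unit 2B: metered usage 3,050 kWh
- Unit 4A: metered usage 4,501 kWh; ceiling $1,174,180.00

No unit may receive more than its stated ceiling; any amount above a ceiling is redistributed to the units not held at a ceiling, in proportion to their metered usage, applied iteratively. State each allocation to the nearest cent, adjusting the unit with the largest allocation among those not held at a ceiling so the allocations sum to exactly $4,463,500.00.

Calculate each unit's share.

Combined metered usage = 10,266.
Pro-rata shares before constraints: Unit G2 392,610.6078; Unit 5B 787,829.9240; Unit 2B 1,326,093.4152; Unit 4A 1,956,966.0530.
Capped: Unit 4A ($1,174,180.00); remaining pool $3,289,320.00 reallocated over remaining metered usage 5,765.
Shares after redistribution: Unit G2 515,222.1960 → $515,222.20; Unit 5B 1,033,867.7953 → $1,033,867.80; Unit 2B 1,740,230.0087 → $1,740,230.01.
Rounding difference −$0.01 applied to Unit 2B → $1,740,230.00.

Unit G2: $515,222.20 | Unit 5B: $1,033,867.80 | Unit 2B: $1,740,230.00 | Unit 4A: $1,174,180.00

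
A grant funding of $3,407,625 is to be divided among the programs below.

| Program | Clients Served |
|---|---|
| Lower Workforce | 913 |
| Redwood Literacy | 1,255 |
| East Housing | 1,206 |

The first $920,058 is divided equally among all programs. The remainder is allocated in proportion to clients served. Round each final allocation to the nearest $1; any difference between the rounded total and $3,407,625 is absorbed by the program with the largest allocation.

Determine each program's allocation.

Lower Workforce: $979,818; Redwood Literacy: $1,231,967; East Housing: $1,195,840

Equal tier: $920,058 ÷ 3 = $306,686 apiece.
Remainder $2,487,567 by clients served (total 3,374): Lower Workforce 673,132.39 → $673,132; Redwood Literacy 925,280.55 → $925,281; East Housing 889,154.06 → $889,154.
Totals: Lower Workforce $306,686 + $673,132 = $979,818; Redwood Literacy $306,686 + $925,281 = $1,231,967; East Housing $306,686 + $889,154 = $1,195,840.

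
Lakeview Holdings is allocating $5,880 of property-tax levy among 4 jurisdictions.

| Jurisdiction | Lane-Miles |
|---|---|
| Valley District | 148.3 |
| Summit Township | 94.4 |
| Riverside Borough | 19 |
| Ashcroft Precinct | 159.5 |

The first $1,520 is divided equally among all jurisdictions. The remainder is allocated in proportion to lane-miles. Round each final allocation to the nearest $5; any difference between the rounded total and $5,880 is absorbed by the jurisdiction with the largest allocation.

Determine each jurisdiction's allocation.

Valley District: $1,915 | Summit Township: $1,355 | Riverside Borough: $575 | Ashcroft Precinct: $2,035

Equal tier: $1,520 ÷ 4 = $380 apiece.
Remainder $4,360 by lane-miles (total 421.2): Valley District 1,535.11 → $1,535; Summit Township 977.17 → $975; Riverside Borough 196.68 → $195; Ashcroft Precinct 1,651.04 → $1,650.
Rounding difference +$5 on remainder applied to Ashcroft Precinct.
Totals: Valley District $380 + $1,535 = $1,915; Summit Township $380 + $975 = $1,355; Riverside Borough $380 + $195 = $575; Ashcroft Precinct $380 + $1,655 = $2,035.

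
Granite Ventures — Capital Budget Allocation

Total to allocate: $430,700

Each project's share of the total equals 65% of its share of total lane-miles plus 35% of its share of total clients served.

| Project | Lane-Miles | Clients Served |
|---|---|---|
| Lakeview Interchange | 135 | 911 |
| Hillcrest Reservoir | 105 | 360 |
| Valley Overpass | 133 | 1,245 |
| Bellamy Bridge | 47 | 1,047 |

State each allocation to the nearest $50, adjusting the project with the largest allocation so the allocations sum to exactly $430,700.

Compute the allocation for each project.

Lane-miles total 420; clients served total 3,563.
Composite weights (65% lane-miles + 35% clients served): Lakeview Interchange 0.2984; Hillcrest Reservoir 0.1979; Valley Overpass 0.3281; Bellamy Bridge 0.1756.
Proportional shares: Lakeview Interchange 128,528.53; Hillcrest Reservoir 85,219.79; Valley Overpass 141,326.43; Bellamy Bridge 75,625.24.
Rounded to nearest $50: Lakeview Interchange $128,550; Hillcrest Reservoir $85,200; Valley Overpass $141,350; Bellamy Bridge $75,650. Sum = $430,750.
Difference $430,700 − $430,750 = −$50 applied to largest allocation (Valley Overpass): Valley Overpass becomes $141,300.

Lakeview Interchange: $128,550; Hillcrest Reservoir: $85,200; Valley Overpass: $141,300; Bellamy Bridge: $75,650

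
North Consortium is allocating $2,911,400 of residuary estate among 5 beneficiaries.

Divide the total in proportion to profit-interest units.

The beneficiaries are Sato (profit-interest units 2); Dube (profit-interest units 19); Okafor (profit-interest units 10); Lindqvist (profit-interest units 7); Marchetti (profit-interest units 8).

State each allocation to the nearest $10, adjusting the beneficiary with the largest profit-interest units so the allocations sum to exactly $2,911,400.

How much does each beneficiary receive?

Sum of profit-interest units: 2 + 19 + 10 + 7 + 8 = 46.
Unrounded shares: Sato 126,582.61; Dube 1,202,534.78; Okafor 632,913.04; Lindqvist 443,039.13; Marchetti 506,330.43.
After rounding ($10): Sato $126,580; Dube $1,202,530; Okafor $632,910; Lindqvist $443,040; Marchetti $506,330. Sum = $2,911,390.
Difference $2,911,400 − $2,911,390 = +$10 applied to largest profit-interest units (Dube): Dube becomes $1,202,540.

Sato: $126,580 | Dube: $1,202,540 | Okafor: $632,910 | Lindqvist: $443,040 | Marchetti: $506,330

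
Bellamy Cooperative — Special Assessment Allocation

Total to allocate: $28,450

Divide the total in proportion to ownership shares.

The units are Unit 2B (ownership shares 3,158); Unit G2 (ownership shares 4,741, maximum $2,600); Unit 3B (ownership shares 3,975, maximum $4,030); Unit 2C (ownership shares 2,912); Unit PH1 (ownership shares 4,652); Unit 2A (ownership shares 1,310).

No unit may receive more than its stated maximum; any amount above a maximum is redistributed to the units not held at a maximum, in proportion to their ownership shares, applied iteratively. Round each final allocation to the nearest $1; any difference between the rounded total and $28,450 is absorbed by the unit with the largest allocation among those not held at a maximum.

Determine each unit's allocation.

Unit 2B: $5,727 · Unit G2: $2,600 · Unit 3B: $4,030 · Unit 2C: $5,281 · Unit PH1: $8,436 · Unit 2A: $2,376

Sum of ownership shares: 20,748.
Unconstrained shares: Unit 2B 4,330.30; Unit G2 6,500.94; Unit 3B 5,450.59; Unit 2C 3,992.98; Unit PH1 6,378.90; Unit 2A 1,796.29.
Cap binds for Unit G2 ($2,600), Unit 3B ($4,030); balance $21,820 reallocated over remaining ownership shares 12,032.
Remaining shares: Unit 2B 5,727.02 → $5,727; Unit 2C 5,280.90 → $5,281; Unit PH1 8,436.39 → $8,436; Unit 2A 2,375.68 → $2,376.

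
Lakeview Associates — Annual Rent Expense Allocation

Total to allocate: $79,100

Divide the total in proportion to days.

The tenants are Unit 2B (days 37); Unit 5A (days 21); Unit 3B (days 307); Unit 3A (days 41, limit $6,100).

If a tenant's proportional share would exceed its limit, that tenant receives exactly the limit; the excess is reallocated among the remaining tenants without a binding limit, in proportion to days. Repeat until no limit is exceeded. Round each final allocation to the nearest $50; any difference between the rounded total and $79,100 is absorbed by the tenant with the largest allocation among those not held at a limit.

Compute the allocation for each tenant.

Total days = 406.
Pro-rata shares before constraints: Unit 2B 7,208.62; Unit 5A 4,091.38; Unit 3B 59,812.07; Unit 3A 7,987.93.
Held at cap: Unit 3A ($6,100); balance $73,000 reallocated over remaining days 365.
Redistributed shares: Unit 2B 7,400.00 → $7,400; Unit 5A 4,200.00 → $4,200; Unit 3B 61,400.00 → $61,400.

Unit 2B: $7,400; Unit 5A: $4,200; Unit 3B: $61,400; Unit 3A: $6,100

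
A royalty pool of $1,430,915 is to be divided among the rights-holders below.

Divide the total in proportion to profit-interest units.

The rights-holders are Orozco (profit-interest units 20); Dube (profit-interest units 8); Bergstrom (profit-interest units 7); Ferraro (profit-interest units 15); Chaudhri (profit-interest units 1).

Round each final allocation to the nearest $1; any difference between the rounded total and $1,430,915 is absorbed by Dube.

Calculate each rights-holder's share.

Total profit-interest units = 51.
Unrounded shares: Orozco 20/51 × $1,430,915 = 561,143.14; Dube 8/51 × $1,430,915 = 224,457.25; Bergstrom 7/51 × $1,430,915 = 196,400.10; Ferraro 15/51 × $1,430,915 = 420,857.35; Chaudhri 1/51 × $1,430,915 = 28,057.16.
Rounded to nearest $1: Orozco $561,143; Dube $224,457; Bergstrom $196,400; Ferraro $420,857; Chaudhri $28,057. Sum = $1,430,914.
Difference $1,430,915 − $1,430,914 = +$1 applied to Dube: Dube becomes $224,458.

Orozco: $561,143 | Dube: $224,458 | Bergstrom: $196,400 | Ferraro: $420,857 | Chaudhri: $28,057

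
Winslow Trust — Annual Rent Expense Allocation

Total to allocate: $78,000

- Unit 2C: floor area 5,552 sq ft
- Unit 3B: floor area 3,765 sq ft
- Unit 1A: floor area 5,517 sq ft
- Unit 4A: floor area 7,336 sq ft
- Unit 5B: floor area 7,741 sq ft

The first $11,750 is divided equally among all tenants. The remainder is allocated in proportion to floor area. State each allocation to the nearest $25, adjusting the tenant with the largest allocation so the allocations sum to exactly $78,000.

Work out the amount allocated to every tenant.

Unit 2C: $14,650 · Unit 3B: $10,700 · Unit 1A: $14,575 · Unit 4A: $18,600 · Unit 5B: $19,475

$11,750 shared equally gives $2,350 per tenant.
Remainder $66,250 by floor area (total 29,911): Unit 2C 12,297.15 → $12,300; Unit 3B 8,339.11 → $8,350; Unit 1A 12,219.63 → $12,225; Unit 4A 16,248.54 → $16,250; Unit 5B 17,145.57 → $17,150.
Rounding difference −$25 on remainder applied to Unit 5B.
Totals: Unit 2C $2,350 + $12,300 = $14,650; Unit 3B $2,350 + $8,350 = $10,700; Unit 1A $2,350 + $12,225 = $14,575; Unit 4A $2,350 + $16,250 = $18,600; Unit 5B $2,350 + $17,125 = $19,475.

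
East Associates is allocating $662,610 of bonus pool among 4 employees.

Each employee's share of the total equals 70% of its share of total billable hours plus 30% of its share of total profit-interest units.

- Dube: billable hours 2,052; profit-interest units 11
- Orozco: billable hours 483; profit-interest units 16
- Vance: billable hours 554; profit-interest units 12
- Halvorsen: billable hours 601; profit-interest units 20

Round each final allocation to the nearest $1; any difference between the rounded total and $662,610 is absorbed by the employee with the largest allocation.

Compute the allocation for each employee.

Billable hours total 3,690; profit-interest units total 59.
Combined weights (70% billable hours + 30% profit-interest units): Dube 0.4452; Orozco 0.1730; Vance 0.1661; Halvorsen 0.2157.
Raw shares: Dube 294,994.30; Orozco 114,619.57; Vance 110,067.34; Halvorsen 142,928.79.
After rounding ($1): Dube $294,994; Orozco $114,620; Vance $110,067; Halvorsen $142,929. Sum = $662,610.
Rounded total matches; no reconciliation needed.

Dube: $294,994 · Orozco: $114,620 · Vance: $110,067 · Halvorsen: $142,929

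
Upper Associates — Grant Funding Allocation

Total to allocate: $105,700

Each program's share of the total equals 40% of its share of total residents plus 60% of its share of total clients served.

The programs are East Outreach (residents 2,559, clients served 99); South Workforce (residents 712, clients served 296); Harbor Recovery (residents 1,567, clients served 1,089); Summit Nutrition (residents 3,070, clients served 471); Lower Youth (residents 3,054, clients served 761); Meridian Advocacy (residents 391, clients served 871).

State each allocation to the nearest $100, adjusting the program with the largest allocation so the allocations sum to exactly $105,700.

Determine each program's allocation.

Residents total 11,353; clients served total 3,587.
Combined weights (40% residents + 60% clients served): East Outreach 0.1067; South Workforce 0.0746; Harbor Recovery 0.2374; Summit Nutrition 0.1869; Lower Youth 0.2349; Meridian Advocacy 0.1595.
Pro-rata amounts: East Outreach 11,280.41; South Workforce 7,885.01; Harbor Recovery 25,089.78; Summit Nutrition 19,760.59; Lower Youth 24,828.35; Meridian Advocacy 16,855.86.
After rounding ($100): East Outreach $11,300; South Workforce $7,900; Harbor Recovery $25,100; Summit Nutrition $19,800; Lower Youth $24,800; Meridian Advocacy $16,900. Sum = $105,800.
Difference $105,700 − $105,800 = −$100 applied to largest allocation (Harbor Recovery): Harbor Recovery becomes $25,000.

East Outreach: $11,300 | South Workforce: $7,900 | Harbor Recovery: $25,000 | Summit Nutrition: $19,800 | Lower Youth: $24,800 | Meridian Advocacy: $16,900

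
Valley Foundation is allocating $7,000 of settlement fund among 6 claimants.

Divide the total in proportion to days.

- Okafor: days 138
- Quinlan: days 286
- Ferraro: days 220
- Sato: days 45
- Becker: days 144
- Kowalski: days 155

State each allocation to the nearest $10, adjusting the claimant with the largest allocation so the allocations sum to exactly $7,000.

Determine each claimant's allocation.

Okafor: $980 | Quinlan: $2,020 | Ferraro: $1,560 | Sato: $320 | Becker: $1,020 | Kowalski: $1,100

Combined days = 988.
Raw shares: Okafor 138/988 × $7,000 = 977.73; Quinlan 286/988 × $7,000 = 2,026.32; Ferraro 220/988 × $7,000 = 1,558.70; Sato 45/988 × $7,000 = 318.83; Becker 144/988 × $7,000 = 1,020.24; Kowalski 155/988 × $7,000 = 1,098.18.
Rounded to nearest $10: Okafor $980; Quinlan $2,030; Ferraro $1,560; Sato $320; Becker $1,020; Kowalski $1,100. Sum = $7,010.
Difference $7,000 − $7,010 = −$10 applied to largest allocation (Quinlan): Quinlan becomes $2,020.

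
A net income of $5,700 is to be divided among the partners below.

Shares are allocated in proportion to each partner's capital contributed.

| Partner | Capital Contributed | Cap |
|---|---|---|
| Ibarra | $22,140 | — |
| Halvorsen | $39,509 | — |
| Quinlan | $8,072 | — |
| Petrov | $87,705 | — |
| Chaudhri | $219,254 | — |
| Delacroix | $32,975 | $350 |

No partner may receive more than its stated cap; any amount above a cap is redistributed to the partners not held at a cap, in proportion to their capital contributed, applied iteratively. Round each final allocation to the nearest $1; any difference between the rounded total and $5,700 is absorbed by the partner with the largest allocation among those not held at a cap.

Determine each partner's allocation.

Total capital contributed = 409,655.
Proportional shares (ignoring caps): Ibarra 308.06; Halvorsen 549.73; Quinlan 112.31; Petrov 1,220.34; Chaudhri 3,050.73; Delacroix 458.82.
Cap binds for Delacroix ($350); residual $5,350 reallocated over remaining capital contributed 376,680.
Shares after redistribution: Ibarra 314.46 → $314; Halvorsen 561.15 → $561; Quinlan 114.65 → $115; Petrov 1,245.68 → $1,246; Chaudhri 3,114.07 → $3,114.

Ibarra: $314 | Halvorsen: $561 | Quinlan: $115 | Petrov: $1,246 | Chaudhri: $3,114 | Delacroix: $350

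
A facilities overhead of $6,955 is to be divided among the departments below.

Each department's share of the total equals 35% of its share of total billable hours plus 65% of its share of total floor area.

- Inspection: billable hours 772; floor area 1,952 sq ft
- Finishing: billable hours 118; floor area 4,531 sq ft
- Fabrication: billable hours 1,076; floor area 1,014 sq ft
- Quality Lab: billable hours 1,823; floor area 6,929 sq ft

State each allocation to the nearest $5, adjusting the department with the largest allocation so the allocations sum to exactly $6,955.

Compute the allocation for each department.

Billable hours total 3,789; floor area total 14,426.
Combined weights (35% billable hours + 65% floor area): Inspection 0.1593; Finishing 0.2151; Fabrication 0.1451; Quality Lab 0.4806.
Proportional shares: Inspection 1,107.68; Finishing 1,495.71; Fabrication 1,009.04; Quality Lab 3,342.57.
Rounded to nearest $5: Inspection $1,110; Finishing $1,495; Fabrication $1,010; Quality Lab $3,345. Sum = $6,960.
Difference $6,955 − $6,960 = −$5 applied to largest allocation (Quality Lab): Quality Lab becomes $3,340.

Inspection: $1,110 · Finishing: $1,495 · Fabrication: $1,010 · Quality Lab: $3,340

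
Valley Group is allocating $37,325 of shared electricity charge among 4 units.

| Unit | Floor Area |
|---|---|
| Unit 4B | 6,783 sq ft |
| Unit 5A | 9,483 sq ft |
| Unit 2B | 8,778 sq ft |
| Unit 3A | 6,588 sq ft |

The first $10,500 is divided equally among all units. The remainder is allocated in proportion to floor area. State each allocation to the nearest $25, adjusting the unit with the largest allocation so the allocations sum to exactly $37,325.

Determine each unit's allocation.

Unit 4B: $8,375 · Unit 5A: $10,675 · Unit 2B: $10,075 · Unit 3A: $8,200

Equal tier: $10,500 ÷ 4 = $2,625 apiece.
Remainder $26,825 by floor area (total 31,632): Unit 4B 5,752.21 → $5,750; Unit 5A 8,041.90 → $8,050; Unit 2B 7,444.04 → $7,450; Unit 3A 5,586.85 → $5,575.
Totals: Unit 4B $2,625 + $5,750 = $8,375; Unit 5A $2,625 + $8,050 = $10,675; Unit 2B $2,625 + $7,450 = $10,075; Unit 3A $2,625 + $5,575 = $8,200.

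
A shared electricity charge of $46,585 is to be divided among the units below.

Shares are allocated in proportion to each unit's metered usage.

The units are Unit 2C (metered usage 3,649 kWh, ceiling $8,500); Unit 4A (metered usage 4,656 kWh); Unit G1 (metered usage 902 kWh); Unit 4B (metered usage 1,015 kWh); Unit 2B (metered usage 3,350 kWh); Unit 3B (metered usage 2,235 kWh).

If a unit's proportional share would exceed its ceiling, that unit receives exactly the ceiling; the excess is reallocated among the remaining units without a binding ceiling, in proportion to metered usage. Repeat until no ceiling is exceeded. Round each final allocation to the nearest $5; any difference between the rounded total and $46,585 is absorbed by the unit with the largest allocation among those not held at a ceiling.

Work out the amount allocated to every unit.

Unit 2C: $8,500 · Unit 4A: $14,585 · Unit G1: $2,825 · Unit 4B: $3,180 · Unit 2B: $10,495 · Unit 3B: $7,000

Combined metered usage = 15,807.
Pro-rata shares before constraints: Unit 2C 10,754.01; Unit 4A 13,721.75; Unit G1 2,658.30; Unit 4B 2,991.32; Unit 2B 9,872.83; Unit 3B 6,586.80.
Capped: Unit 2C ($8,500); residual $38,085 reallocated over remaining metered usage 12,158.
Redistributed shares: Unit 4A 14,584.94 → $14,585; Unit G1 2,825.52 → $2,825; Unit 4B 3,179.49 → $3,180; Unit 2B 10,493.89 → $10,495; Unit 3B 7,001.15 → $7,000.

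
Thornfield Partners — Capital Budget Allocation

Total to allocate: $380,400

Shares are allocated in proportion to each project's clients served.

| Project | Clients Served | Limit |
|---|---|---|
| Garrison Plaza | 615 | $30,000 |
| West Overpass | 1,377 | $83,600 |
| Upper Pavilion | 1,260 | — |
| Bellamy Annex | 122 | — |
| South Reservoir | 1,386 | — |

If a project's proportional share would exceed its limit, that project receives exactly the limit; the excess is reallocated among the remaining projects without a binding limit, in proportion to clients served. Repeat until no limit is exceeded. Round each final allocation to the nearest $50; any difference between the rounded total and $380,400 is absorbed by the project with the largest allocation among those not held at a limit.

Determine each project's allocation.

Garrison Plaza: $30,000 · West Overpass: $83,600 · Upper Pavilion: $121,450 · Bellamy Annex: $11,750 · South Reservoir: $133,600

Clients served total: 4,760.
Unconstrained shares: Garrison Plaza 49,148.32; West Overpass 110,044.29; Upper Pavilion 100,694.12; Bellamy Annex 9,749.75; South Reservoir 110,763.53.
Held at cap: Garrison Plaza ($30,000), West Overpass ($83,600); residual $266,800 reallocated over remaining clients served 2,768.
Redistributed shares: Upper Pavilion 121,447.98 → $121,450; Bellamy Annex 11,759.25 → $11,750; South Reservoir 133,592.77 → $133,600.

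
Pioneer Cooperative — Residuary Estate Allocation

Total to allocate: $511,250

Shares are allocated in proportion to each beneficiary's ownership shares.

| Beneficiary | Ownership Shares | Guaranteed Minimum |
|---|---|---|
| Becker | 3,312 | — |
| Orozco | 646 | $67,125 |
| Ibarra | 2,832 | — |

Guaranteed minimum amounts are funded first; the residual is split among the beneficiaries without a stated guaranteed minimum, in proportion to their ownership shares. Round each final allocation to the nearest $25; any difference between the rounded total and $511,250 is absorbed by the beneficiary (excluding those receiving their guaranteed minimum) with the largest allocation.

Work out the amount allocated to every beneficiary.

Fund the minimums — Orozco $67,125. Remaining pool $444,125.
Remaining pool split over remaining ownership shares 6,144: Becker 239,411.13 → $239,400; Ibarra 204,713.87 → $204,725.

Becker: $239,400 | Orozco: $67,125 | Ibarra: $204,725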